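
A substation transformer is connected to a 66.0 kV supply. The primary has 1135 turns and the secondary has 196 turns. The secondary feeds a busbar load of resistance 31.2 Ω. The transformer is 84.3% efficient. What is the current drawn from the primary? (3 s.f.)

I_p ≈ 74.8 A

V_s = 66000 × 196/1135 = 11397 V.
I_s = V_s/R = 11397/31.2 = 365.30 A.
P_out = V_s I_s = 11397 × 365.30 = 4.1635×10^6 W.
P_in = P_out/η = 4.1635×10^6/0.843 = 4.9389×10^6 W.
I_p = P_in/V_p = 4.9389×10^6/66000 = 74.8 A.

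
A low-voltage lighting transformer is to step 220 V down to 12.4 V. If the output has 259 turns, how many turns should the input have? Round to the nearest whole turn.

N_in = 4595 turns

N_in/N_out = V_in/V_out, so N_in = 259 × 220/12.4 = 4595.2 ≈ 4595 turns.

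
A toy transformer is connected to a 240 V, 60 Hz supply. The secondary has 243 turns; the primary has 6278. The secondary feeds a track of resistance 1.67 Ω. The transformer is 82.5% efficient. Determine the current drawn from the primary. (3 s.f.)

I_p ≈ 0.261 A

V_s = 240 × 243/6278 = 9.2896 V.
I_s = V_s/R = 9.2896/1.67 = 5.5626 A.
P_out = V_s I_s = 9.2896 × 5.5626 = 51.674 W.
P_in = P_out/η = 51.674/0.825 = 62.636 W.
I_p = P_in/V_p = 62.636/240 = 0.261 A.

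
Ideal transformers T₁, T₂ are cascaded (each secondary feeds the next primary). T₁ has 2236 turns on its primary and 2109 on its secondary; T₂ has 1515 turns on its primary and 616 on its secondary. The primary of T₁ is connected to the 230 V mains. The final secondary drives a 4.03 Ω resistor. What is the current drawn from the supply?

Secondary of T₁: V = 230.00 × 2109/2236 = 216.94 V.
Secondary of T₂: V = 216.94 × 616/1515 = 88.207 V.
I_load = 88.207/4.03 = 21.887 A, so P_out = 88.207 × 21.887 = 1930.6 W.
All ideal ⇒ P_in = P_out, so I_supply = 1930.6/230 = 8.39 A.

I_supply ≈ 8.39 A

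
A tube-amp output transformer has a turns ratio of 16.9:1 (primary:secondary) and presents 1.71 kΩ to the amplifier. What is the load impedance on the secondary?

Z_s = Z_p/(N_p/N_s)² = 1710/16.9² = 5.99 Ω.

Z_s ≈ 5.99 Ω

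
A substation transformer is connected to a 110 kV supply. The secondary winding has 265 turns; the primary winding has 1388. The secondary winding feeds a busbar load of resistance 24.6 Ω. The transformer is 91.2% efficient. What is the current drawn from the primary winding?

V_s = 110000 × 265/1388 = 21001 V.
I_s = V_s/R = 21001/24.6 = 853.72 A.
P_out = V_s I_s = 21001 × 853.72 = 1.7929×10^7 W.
P_in = P_out/η = 1.7929×10^7/0.912 = 1.9659×10^7 W.
I_p = P_in/V_p = 1.9659×10^7/110000 = 179 A.

I_p ≈ 179 A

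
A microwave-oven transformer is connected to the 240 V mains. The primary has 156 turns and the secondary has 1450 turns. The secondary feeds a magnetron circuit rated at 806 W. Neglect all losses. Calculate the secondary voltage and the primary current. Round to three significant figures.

V_s ≈ 2230 V, I_p ≈ 3.36 A

V_s = V_p × N_s/N_p = 240 × 1450/156 = 2230.8 V.
I_s = P/V_s = 806/2230.8 = 0.36131 A.
I_p = I_s × N_s/N_p = 0.36131 × 1450/156 = 3.36 A.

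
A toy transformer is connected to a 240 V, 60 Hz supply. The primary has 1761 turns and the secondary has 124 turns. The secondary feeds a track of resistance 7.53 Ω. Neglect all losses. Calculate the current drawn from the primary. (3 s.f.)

I_p ≈ 0.158 A

V_s = V_p × N_s/N_p = 240 × 124/1761 = 16.899 V.
I_s = V_s/R = 16.899/7.53 = 2.2443 A.
For an ideal transformer I_p N_p = I_s N_s, so I_p = 2.2443 × 124/1761 = 0.158 A.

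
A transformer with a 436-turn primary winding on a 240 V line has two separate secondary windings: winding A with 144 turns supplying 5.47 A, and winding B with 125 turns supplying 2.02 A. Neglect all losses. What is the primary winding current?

V_A = 240 × 144/436 = 79.266 V; V_B = 240 × 125/436 = 68.807 V.
P_out = V_A I_A + V_B I_B = 79.266×5.47 + 68.807×2.02 = 433.59 + 138.99 = 572.58 W.
Ideal ⇒ P_in = P_out, so I_p = P_out/V_p = 572.58/240 = 2.39 A.

I_p ≈ 2.39 A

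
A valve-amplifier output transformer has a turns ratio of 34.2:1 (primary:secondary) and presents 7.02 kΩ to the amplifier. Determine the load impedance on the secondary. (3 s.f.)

Z_s = Z_p/(N_p/N_s)² = 7020/34.2² = 6.00 Ω.

Z_s ≈ 6.00 Ω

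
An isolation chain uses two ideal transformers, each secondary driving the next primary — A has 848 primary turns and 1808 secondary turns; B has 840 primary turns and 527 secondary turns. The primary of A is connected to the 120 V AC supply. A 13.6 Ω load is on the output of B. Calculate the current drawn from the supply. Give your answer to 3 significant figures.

After A: V = 120.00 × 1808/848 = 255.85 V.
After B: V = 255.85 × 527/840 = 160.51 V.
I_load = 160.51/13.6 = 11.803 A, so P_out = 160.51 × 11.803 = 1894.5 W.
All ideal ⇒ P_in = P_out, so I_supply = 1894.5/120 = 15.8 A.

I_supply ≈ 15.8 A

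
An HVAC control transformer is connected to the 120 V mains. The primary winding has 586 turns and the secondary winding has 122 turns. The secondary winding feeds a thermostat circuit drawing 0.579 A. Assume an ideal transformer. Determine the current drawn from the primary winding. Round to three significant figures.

For an ideal transformer I_p N_p = I_s N_s, so I_p = 0.579 × 122/586 = 0.121 A.

I_p ≈ 0.121 A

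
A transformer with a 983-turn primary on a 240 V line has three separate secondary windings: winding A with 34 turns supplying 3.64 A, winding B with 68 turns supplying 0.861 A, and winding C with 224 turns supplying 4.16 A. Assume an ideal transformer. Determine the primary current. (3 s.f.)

I_p ≈ 1.13 A

V_A = 240 × 34/983 = 8.3011 V; V_B = 240 × 68/983 = 16.602 V; V_C = 240 × 224/983 = 54.690 V.
P_out = V_A I_A + V_B I_B + V_C I_C = 8.3011×3.64 + 16.602×0.861 + 54.690×4.16 = 30.216 + 14.295 + 227.51 = 272.02 W.
Ideal ⇒ P_in = P_out, so I_p = P_out/V_p = 272.02/240 = 1.13 A.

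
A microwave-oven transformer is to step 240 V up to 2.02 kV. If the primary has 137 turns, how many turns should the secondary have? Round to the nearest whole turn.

N_s/N_p = V_s/V_p, so N_s = 137 × 2020/240 = 1153.1 ≈ 1153 turns.

N_s = 1153 turns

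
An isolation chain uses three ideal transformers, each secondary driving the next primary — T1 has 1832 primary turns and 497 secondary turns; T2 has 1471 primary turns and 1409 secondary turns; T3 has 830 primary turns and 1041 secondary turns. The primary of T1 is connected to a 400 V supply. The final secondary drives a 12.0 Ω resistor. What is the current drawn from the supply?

After T1: V = 400.00 × 497/1832 = 108.52 V.
After T2: V = 108.52 × 1409/1471 = 103.94 V.
After T3: V = 103.94 × 1041/830 = 130.37 V.
I_load = 130.37/12.0 = 10.864 A, so P_out = 130.37 × 10.864 = 1416.3 W.
All ideal ⇒ P_in = P_out, so I_supply = 1416.3/400 = 3.54 A.

I_supply ≈ 3.54 A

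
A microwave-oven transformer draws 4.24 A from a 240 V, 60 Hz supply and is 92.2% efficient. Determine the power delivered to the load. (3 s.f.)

P_in = V_p I_p = 240 × 4.24 = 1017.6 W.
P_out = η P_in = 0.922 × 1017.6 = 938 W.

P_out ≈ 938 W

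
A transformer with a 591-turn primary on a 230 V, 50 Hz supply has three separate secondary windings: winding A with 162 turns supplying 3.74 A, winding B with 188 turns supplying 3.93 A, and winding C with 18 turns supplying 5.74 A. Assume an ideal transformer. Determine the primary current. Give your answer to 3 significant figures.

V_A = 230 × 162/591 = 63.046 V; V_B = 230 × 188/591 = 73.164 V; V_C = 230 × 18/591 = 7.0051 V.
P_out = V_A I_A + V_B I_B + V_C I_C = 63.046×3.74 + 73.164×3.93 + 7.0051×5.74 = 235.79 + 287.54 + 40.209 = 563.54 W.
Ideal ⇒ P_in = P_out, so I_p = P_out/V_p = 563.54/230 = 2.45 A.

I_p ≈ 2.45 A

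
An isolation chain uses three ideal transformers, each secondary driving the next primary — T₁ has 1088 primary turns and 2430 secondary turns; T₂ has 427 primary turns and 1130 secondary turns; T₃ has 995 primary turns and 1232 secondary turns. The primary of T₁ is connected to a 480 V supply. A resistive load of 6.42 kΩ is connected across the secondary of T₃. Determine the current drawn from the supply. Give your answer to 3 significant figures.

I_supply ≈ 4.00 A

After T₁: V = 480.00 × 2430/1088 = 1072.1 V.
After T₂: V = 1072.1 × 1130/427 = 2837.1 V.
After T₃: V = 2837.1 × 1232/995 = 3512.8 V.
I_load = 3512.8/6420 = 0.54717 A, so P_out = 3512.8 × 0.54717 = 1922.1 W.
All ideal ⇒ P_in = P_out, so I_supply = 1922.1/480 = 4.00 A.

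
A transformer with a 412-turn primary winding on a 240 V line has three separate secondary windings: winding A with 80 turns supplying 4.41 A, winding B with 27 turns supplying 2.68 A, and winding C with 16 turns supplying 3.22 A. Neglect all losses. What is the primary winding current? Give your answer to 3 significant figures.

I_p ≈ 1.16 A

V_A = 240 × 80/412 = 46.602 V; V_B = 240 × 27/412 = 15.728 V; V_C = 240 × 16/412 = 9.3204 V.
P_out = V_A I_A + V_B I_B + V_C I_C = 46.602×4.41 + 15.728×2.68 + 9.3204×3.22 = 205.51 + 42.151 + 30.012 = 277.68 W.
Ideal ⇒ P_in = P_out, so I_p = P_out/V_p = 277.68/240 = 1.16 A.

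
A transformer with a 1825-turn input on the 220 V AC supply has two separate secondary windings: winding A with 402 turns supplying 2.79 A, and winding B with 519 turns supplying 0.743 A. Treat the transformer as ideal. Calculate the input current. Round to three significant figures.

I_in ≈ 0.826 A

V_A = 220 × 402/1825 = 48.460 V; V_B = 220 × 519/1825 = 62.564 V.
P_out = V_A I_A + V_B I_B = 48.460×2.79 + 62.564×0.743 = 135.20 + 46.485 = 181.69 W.
Ideal ⇒ P_in = P_out, so I_in = P_out/V_in = 181.69/220 = 0.826 A.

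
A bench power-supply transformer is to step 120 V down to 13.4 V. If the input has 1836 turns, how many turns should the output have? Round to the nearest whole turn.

N_out = 205 turns

N_out/N_in = V_out/V_in, so N_out = 1836 × 13.4/120 = 205.0 ≈ 205 turns.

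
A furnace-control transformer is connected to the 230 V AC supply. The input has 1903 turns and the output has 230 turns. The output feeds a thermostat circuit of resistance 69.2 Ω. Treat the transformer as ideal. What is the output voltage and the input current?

V_out ≈ 27.8 V, I_in ≈ 0.0486 A

V_out = V_in × N_out/N_in = 230 × 230/1903 = 27.798 V.
I_out = V_out/R = 27.798/69.2 = 0.40171 A.
I_in = I_out × N_out/N_in = 0.40171 × 230/1903 = 0.0486 A.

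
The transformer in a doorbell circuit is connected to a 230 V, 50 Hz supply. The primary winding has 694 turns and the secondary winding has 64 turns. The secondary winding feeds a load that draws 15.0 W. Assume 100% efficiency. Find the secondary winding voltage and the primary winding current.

V_s ≈ 21.2 V, I_p ≈ 0.0652 A

V_s = V_p × N_s/N_p = 230 × 64/694 = 21.210 V.
I_s = P/V_s = 15.0/21.210 = 0.70720 A.
I_p = I_s × N_s/N_p = 0.70720 × 64/694 = 0.0652 A.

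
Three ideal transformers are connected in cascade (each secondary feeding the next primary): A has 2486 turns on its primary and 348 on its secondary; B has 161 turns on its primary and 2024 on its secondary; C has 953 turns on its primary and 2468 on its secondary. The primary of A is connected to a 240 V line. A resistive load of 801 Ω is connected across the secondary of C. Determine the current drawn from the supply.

Secondary of A: V = 240.00 × 348/2486 = 33.596 V.
Secondary of B: V = 33.596 × 2024/161 = 422.35 V.
Secondary of C: V = 422.35 × 2468/953 = 1093.8 V.
I_load = 1093.8/801 = 1.3655 A, so P_out = 1093.8 × 1.3655 = 1493.6 W.
All ideal ⇒ P_in = P_out, so I_supply = 1493.6/240 = 6.22 A.

I_supply ≈ 6.22 A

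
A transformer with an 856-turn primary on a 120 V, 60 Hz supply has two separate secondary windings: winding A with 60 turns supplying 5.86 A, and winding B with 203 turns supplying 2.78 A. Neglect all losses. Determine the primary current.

I_p ≈ 1.07 A

V_A = 120 × 60/856 = 8.4112 V; V_B = 120 × 203/856 = 28.458 V.
P_out = V_A I_A + V_B I_B = 8.4112×5.86 + 28.458×2.78 = 49.290 + 79.113 = 128.40 W.
Ideal ⇒ P_in = P_out, so I_p = P_out/V_p = 128.40/120 = 1.07 A.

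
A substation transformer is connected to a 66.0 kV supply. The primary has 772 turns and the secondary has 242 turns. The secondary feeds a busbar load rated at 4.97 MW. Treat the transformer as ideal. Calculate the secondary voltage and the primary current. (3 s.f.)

V_s = V_p × N_s/N_p = 66000 × 242/772 = 20689 V.
I_s = P/V_s = 4.97×10^6/20689 = 240.22 A.
I_p = I_s × N_s/N_p = 240.22 × 242/772 = 75.3 A.

V_s ≈ 20700 V, I_p ≈ 75.3 A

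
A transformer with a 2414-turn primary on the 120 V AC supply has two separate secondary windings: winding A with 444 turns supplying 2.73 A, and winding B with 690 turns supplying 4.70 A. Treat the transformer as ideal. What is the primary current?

I_p ≈ 1.85 A

V_A = 120 × 444/2414 = 22.071 V; V_B = 120 × 690/2414 = 34.300 V.
P_out = V_A I_A + V_B I_B = 22.071×2.73 + 34.300×4.70 = 60.255 + 161.21 = 221.46 W.
Ideal ⇒ P_in = P_out, so I_p = P_out/V_p = 221.46/120 = 1.85 A.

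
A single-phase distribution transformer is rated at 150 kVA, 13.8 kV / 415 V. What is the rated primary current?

I_p = S/V_p = 150000/13800 = 10.9 A.

I_p ≈ 10.9 A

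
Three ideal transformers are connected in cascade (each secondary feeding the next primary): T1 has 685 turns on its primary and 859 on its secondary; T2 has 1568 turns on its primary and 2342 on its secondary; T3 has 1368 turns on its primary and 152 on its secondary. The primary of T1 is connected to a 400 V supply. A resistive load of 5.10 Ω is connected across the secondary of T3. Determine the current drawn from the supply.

After T1: V = 400.00 × 859/685 = 501.61 V.
After T2: V = 501.61 × 2342/1568 = 749.21 V.
After T3: V = 749.21 × 152/1368 = 83.246 V.
I_load = 83.246/5.10 = 16.323 A, so P_out = 83.246 × 16.323 = 1358.8 W.
All ideal ⇒ P_in = P_out, so I_supply = 1358.8/400 = 3.40 A.

I_supply ≈ 3.40 A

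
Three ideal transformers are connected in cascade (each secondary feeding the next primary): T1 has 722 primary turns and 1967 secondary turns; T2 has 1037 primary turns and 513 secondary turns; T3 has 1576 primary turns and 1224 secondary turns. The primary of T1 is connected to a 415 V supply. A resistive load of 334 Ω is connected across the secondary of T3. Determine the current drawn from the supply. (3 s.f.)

Secondary of T1: V = 415.00 × 1967/722 = 1130.6 V.
Secondary of T2: V = 1130.6 × 513/1037 = 559.31 V.
Secondary of T3: V = 559.31 × 1224/1576 = 434.39 V.
I_load = 434.39/334 = 1.3006 A, so P_out = 434.39 × 1.3006 = 564.95 W.
All ideal ⇒ P_in = P_out, so I_supply = 564.95/415 = 1.36 A.

I_supply ≈ 1.36 A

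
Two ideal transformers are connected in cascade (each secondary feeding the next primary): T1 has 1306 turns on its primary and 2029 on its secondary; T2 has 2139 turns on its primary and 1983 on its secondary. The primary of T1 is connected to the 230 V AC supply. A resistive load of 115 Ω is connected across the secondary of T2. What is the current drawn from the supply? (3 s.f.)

After T1: V = 230.00 × 2029/1306 = 357.33 V.
After T2: V = 357.33 × 1983/2139 = 331.27 V.
I_load = 331.27/115 = 2.8806 A, so P_out = 331.27 × 2.8806 = 954.24 W.
All ideal ⇒ P_in = P_out, so I_supply = 954.24/230 = 4.15 A.

I_supply ≈ 4.15 A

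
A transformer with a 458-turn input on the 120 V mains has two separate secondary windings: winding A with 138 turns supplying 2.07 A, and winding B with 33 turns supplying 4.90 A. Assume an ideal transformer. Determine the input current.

I_in ≈ 0.977 A

V_A = 120 × 138/458 = 36.157 V; V_B = 120 × 33/458 = 8.6463 V.
P_out = V_A I_A + V_B I_B = 36.157×2.07 + 8.6463×4.90 = 74.845 + 42.367 = 117.21 W.
Ideal ⇒ P_in = P_out, so I_in = P_out/V_in = 117.21/120 = 0.977 A.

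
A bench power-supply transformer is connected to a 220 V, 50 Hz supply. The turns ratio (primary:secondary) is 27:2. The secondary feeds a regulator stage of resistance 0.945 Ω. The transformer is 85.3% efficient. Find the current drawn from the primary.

V_s = 220 × 2/27 = 16.296 V.
I_s = V_s/R = 16.296/0.945 = 17.245 A.
P_out = V_s I_s = 16.296 × 17.245 = 281.03 W.
P_in = P_out/η = 281.03/0.853 = 329.46 W.
I_p = P_in/V_p = 329.46/220 = 1.50 A.

I_p ≈ 1.50 A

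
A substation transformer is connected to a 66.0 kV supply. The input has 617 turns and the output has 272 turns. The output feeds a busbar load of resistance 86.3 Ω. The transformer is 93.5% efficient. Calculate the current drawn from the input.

I_in ≈ 159 A

V_out = 66000 × 272/617 = 29096 V.
I_out = V_out/R = 29096/86.3 = 337.15 A.
P_out = V_out I_out = 29096 × 337.15 = 9.8094×10^6 W.
P_in = P_out/η = 9.8094×10^6/0.935 = 1.0491×10^7 W.
I_in = P_in/V_in = 1.0491×10^7/66000 = 159 A.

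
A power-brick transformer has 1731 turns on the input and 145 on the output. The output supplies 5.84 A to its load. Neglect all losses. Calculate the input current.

For an ideal transformer I_in/I_out = N_out/N_in, so I_in = 5.84 × 145/1731 = 0.489 A.

I_in ≈ 0.489 A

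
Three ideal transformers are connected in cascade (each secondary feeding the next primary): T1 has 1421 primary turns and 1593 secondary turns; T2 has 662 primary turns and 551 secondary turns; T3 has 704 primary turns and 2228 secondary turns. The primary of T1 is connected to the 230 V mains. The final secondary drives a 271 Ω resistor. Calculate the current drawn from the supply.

After T1: V = 230.00 × 1593/1421 = 257.84 V.
After T2: V = 257.84 × 551/662 = 214.61 V.
After T3: V = 214.61 × 2228/704 = 679.18 V.
I_load = 679.18/271 = 2.5062 A, so P_out = 679.18 × 2.5062 = 1702.2 W.
All ideal ⇒ P_in = P_out, so I_supply = 1702.2/230 = 7.40 A.

I_supply ≈ 7.40 A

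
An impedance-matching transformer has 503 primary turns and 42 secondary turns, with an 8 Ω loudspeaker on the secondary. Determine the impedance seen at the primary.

Z_p ≈ 1150 Ω

Z_p = (N_p/N_s)² × Z_s = (503/42)² × 8 = 1150 Ω.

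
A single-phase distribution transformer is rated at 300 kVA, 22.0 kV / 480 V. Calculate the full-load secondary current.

I_s ≈ 625 A

I_s = S/V_s = 300000/480 = 625 A.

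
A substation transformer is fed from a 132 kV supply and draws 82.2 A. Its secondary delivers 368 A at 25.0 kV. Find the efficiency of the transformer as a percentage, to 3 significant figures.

P_in = 132000 × 82.2 = 1.08504×10^7 W.
P_out = 25000 × 368 = 9.20000×10^6 W.
η = P_out/P_in = 9.20000×10^6/(1.08504×10^7) = 0.848.

η ≈ 84.8%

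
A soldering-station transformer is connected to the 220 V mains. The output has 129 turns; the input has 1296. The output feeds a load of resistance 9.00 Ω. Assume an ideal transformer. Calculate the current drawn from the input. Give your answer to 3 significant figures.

V_out = V_in × N_out/N_in = 220 × 129/1296 = 21.898 V.
I_out = V_out/R = 21.898/9.00 = 2.4331 A.
For an ideal transformer I_in N_in = I_out N_out, so I_in = 2.4331 × 129/1296 = 0.242 A.

I_in ≈ 0.242 A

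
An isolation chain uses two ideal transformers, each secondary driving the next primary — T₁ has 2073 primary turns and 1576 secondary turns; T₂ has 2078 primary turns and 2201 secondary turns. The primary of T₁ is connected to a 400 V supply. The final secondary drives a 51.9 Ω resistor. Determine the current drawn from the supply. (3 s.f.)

I_supply ≈ 5.00 A

After T₁: V = 400.00 × 1576/2073 = 304.10 V.
After T₂: V = 304.10 × 2201/2078 = 322.10 V.
I_load = 322.10/51.9 = 6.2062 A, so P_out = 322.10 × 6.2062 = 1999.0 W.
All ideal ⇒ P_in = P_out, so I_supply = 1999.0/400 = 5.00 A.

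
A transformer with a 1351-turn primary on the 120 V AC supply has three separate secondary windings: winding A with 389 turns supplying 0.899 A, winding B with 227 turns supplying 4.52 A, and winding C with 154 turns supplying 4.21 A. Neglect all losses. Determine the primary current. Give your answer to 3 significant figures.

V_A = 120 × 389/1351 = 34.552 V; V_B = 120 × 227/1351 = 20.163 V; V_C = 120 × 154/1351 = 13.679 V.
P_out = V_A I_A + V_B I_B + V_C I_C = 34.552×0.899 + 20.163×4.52 + 13.679×4.21 = 31.062 + 91.136 + 57.588 = 179.79 W.
Ideal ⇒ P_in = P_out, so I_p = P_out/V_p = 179.79/120 = 1.50 A.

I_p ≈ 1.50 A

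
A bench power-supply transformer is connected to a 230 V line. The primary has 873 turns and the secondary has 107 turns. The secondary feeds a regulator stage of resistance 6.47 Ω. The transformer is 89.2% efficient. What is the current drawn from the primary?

I_p ≈ 0.599 A

V_s = 230 × 107/873 = 28.190 V.
I_s = V_s/R = 28.190/6.47 = 4.3571 A.
P_out = V_s I_s = 28.190 × 4.3571 = 122.83 W.
P_in = P_out/η = 122.83/0.892 = 137.70 W.
I_p = P_in/V_p = 137.70/230 = 0.599 A.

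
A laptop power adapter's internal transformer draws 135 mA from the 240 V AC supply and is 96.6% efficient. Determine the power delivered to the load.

P_out ≈ 31.3 W

P_in = V_in I_in = 240 × 0.135 = 32.400 W.
P_out = η P_in = 0.966 × 32.400 = 31.3 W.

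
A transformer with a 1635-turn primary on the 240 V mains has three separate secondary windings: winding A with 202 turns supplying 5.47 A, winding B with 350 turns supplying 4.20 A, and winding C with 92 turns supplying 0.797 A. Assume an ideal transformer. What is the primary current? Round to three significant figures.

V_A = 240 × 202/1635 = 29.651 V; V_B = 240 × 350/1635 = 51.376 V; V_C = 240 × 92/1635 = 13.505 V.
P_out = V_A I_A + V_B I_B + V_C I_C = 29.651×5.47 + 51.376×4.20 + 13.505×0.797 = 162.19 + 215.78 + 10.763 = 388.74 W.
Ideal ⇒ P_in = P_out, so I_p = P_out/V_p = 388.74/240 = 1.62 A.

I_p ≈ 1.62 A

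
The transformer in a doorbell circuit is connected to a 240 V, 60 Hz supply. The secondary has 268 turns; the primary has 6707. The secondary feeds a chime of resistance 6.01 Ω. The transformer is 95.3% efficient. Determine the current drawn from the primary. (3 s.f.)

V_s = 240 × 268/6707 = 9.5900 V.
I_s = V_s/R = 9.5900/6.01 = 1.5957 A.
P_out = V_s I_s = 9.5900 × 1.5957 = 15.302 W.
P_in = P_out/η = 15.302/0.953 = 16.057 W.
I_p = P_in/V_p = 16.057/240 = 0.0669 A.

I_p ≈ 0.0669 A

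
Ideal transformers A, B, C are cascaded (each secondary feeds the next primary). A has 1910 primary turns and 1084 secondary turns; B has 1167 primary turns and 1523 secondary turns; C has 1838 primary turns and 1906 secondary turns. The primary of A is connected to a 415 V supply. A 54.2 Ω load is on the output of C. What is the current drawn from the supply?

After A: V = 415.00 × 1084/1910 = 235.53 V.
After B: V = 235.53 × 1523/1167 = 307.38 V.
After C: V = 307.38 × 1906/1838 = 318.75 V.
I_load = 318.75/54.2 = 5.8810 A, so P_out = 318.75 × 5.8810 = 1874.6 W.
All ideal ⇒ P_in = P_out, so I_supply = 1874.6/415 = 4.52 A.

I_supply ≈ 4.52 A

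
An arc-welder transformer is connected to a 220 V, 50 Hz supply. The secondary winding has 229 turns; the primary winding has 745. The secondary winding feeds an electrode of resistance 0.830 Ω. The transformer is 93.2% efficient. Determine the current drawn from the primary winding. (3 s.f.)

I_p ≈ 26.9 A

V_s = 220 × 229/745 = 67.624 V.
I_s = V_s/R = 67.624/0.830 = 81.475 A.
P_out = V_s I_s = 67.624 × 81.475 = 5509.7 W.
P_in = P_out/η = 5509.7/0.932 = 5911.7 W.
I_p = P_in/V_p = 5911.7/220 = 26.9 A.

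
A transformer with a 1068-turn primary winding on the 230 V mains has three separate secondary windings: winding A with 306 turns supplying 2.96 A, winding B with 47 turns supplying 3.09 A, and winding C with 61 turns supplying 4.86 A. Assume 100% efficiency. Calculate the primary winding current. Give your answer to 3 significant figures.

I_p ≈ 1.26 A

V_A = 230 × 306/1068 = 65.899 V; V_B = 230 × 47/1068 = 10.122 V; V_C = 230 × 61/1068 = 13.137 V.
P_out = V_A I_A + V_B I_B + V_C I_C = 65.899×2.96 + 10.122×3.09 + 13.137×4.86 = 195.06 + 31.276 + 63.844 = 290.18 W.
Ideal ⇒ P_in = P_out, so I_p = P_out/V_p = 290.18/230 = 1.26 A.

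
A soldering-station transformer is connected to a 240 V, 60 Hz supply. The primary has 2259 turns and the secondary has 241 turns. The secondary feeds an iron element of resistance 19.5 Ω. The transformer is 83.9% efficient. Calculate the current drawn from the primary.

V_s = 240 × 241/2259 = 25.604 V.
I_s = V_s/R = 25.604/19.5 = 1.3130 A.
P_out = V_s I_s = 25.604 × 1.3130 = 33.619 W.
P_in = P_out/η = 33.619/0.839 = 40.071 W.
I_p = P_in/V_p = 40.071/240 = 0.167 A.

I_p ≈ 0.167 A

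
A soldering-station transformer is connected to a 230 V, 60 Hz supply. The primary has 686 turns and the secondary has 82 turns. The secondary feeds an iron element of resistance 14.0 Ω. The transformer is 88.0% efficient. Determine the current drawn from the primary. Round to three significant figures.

I_p ≈ 0.267 A

V_s = 230 × 82/686 = 27.493 V.
I_s = V_s/R = 27.493/14.0 = 1.9638 A.
P_out = V_s I_s = 27.493 × 1.9638 = 53.989 W.
P_in = P_out/η = 53.989/0.880 = 61.351 W.
I_p = P_in/V_p = 61.351/230 = 0.267 A.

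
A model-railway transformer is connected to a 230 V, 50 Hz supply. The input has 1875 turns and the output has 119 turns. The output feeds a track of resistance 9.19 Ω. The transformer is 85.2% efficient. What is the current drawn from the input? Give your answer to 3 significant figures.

V_out = 230 × 119/1875 = 14.597 V.
I_out = V_out/R = 14.597/9.19 = 1.5884 A.
P_out = V_out I_out = 14.597 × 1.5884 = 23.186 W.
P_in = P_out/η = 23.186/0.852 = 27.214 W.
I_in = P_in/V_in = 27.214/230 = 0.118 A.

I_in ≈ 0.118 A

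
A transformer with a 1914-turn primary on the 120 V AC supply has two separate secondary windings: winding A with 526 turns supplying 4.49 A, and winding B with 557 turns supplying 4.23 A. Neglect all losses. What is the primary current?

V_A = 120 × 526/1914 = 32.978 V; V_B = 120 × 557/1914 = 34.922 V.
P_out = V_A I_A + V_B I_B = 32.978×4.49 + 34.922×4.23 = 148.07 + 147.72 = 295.79 W.
Ideal ⇒ P_in = P_out, so I_p = P_out/V_p = 295.79/120 = 2.46 A.

I_p ≈ 2.46 A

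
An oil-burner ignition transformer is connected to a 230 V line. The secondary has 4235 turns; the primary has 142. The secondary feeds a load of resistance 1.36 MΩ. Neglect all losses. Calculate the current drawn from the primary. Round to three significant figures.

I_p ≈ 0.150 A

V_s = V_p × N_s/N_p = 230 × 4235/142 = 6859.5 V.
I_s = V_s/R = 6859.5/(1.36×10^6) = 0.0050438 A.
For an ideal transformer I_p N_p = I_s N_s, so I_p = 0.0050438 × 4235/142 = 0.150 A.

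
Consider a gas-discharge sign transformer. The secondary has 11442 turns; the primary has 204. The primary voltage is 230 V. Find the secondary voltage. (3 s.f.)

V_s ≈ 12900 V

V_s/V_p = N_s/N_p, so V_s = 230 × 11442/204 = 12900 V.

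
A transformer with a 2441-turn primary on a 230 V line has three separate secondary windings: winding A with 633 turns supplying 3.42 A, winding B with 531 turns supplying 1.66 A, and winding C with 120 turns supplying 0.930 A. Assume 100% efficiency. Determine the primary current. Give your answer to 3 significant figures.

V_A = 230 × 633/2441 = 59.644 V; V_B = 230 × 531/2441 = 50.033 V; V_C = 230 × 120/2441 = 11.307 V.
P_out = V_A I_A + V_B I_B + V_C I_C = 59.644×3.42 + 50.033×1.66 + 11.307×0.930 = 203.98 + 83.054 + 10.515 = 297.55 W.
Ideal ⇒ P_in = P_out, so I_p = P_out/V_p = 297.55/230 = 1.29 A.

I_p ≈ 1.29 A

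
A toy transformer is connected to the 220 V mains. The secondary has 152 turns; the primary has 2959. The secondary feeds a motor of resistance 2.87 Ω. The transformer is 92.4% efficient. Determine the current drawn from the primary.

V_s = 220 × 152/2959 = 11.301 V.
I_s = V_s/R = 11.301/2.87 = 3.9377 A.
P_out = V_s I_s = 11.301 × 3.9377 = 44.500 W.
P_in = P_out/η = 44.500/0.924 = 48.160 W.
I_p = P_in/V_p = 48.160/220 = 0.219 A.

I_p ≈ 0.219 A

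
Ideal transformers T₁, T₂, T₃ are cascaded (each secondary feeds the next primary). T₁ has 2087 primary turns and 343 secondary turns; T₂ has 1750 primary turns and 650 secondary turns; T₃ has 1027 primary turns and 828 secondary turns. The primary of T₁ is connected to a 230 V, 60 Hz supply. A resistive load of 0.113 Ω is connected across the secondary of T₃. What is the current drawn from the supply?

Secondary of T₁: V = 230.00 × 343/2087 = 37.801 V.
Secondary of T₂: V = 37.801 × 650/1750 = 14.040 V.
Secondary of T₃: V = 14.040 × 828/1027 = 11.320 V.
I_load = 11.320/0.113 = 100.17 A, so P_out = 11.320 × 100.17 = 1133.9 W.
All ideal ⇒ P_in = P_out, so I_supply = 1133.9/230 = 4.93 A.

I_supply ≈ 4.93 A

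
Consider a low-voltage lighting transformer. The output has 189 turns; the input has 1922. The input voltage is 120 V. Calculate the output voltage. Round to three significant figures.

V_out/V_in = N_out/N_in, so V_out = 120 × 189/1922 = 11.8 V.

V_out ≈ 11.8 V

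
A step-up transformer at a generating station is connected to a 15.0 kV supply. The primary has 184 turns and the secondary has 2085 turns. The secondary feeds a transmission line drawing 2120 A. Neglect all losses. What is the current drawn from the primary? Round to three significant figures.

For an ideal transformer I_p N_p = I_s N_s, so I_p = 2120 × 2085/184 = 24000 A.

I_p ≈ 24000 A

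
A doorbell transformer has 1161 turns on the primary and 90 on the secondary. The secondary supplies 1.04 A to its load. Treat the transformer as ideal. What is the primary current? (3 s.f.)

I_p ≈ 0.0806 A

For an ideal transformer I_p/I_s = N_s/N_p, so I_p = 1.04 × 90/1161 = 0.0806 A.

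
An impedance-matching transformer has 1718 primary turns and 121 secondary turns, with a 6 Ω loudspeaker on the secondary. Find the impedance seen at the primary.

Z_p = (N_p/N_s)² × Z_s = (1718/121)² × 6 = 1210 Ω.

Z_p ≈ 1210 Ω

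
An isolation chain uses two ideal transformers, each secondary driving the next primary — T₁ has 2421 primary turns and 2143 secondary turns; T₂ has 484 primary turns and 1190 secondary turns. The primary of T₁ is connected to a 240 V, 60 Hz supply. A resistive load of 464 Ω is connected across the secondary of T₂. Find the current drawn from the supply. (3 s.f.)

I_supply ≈ 2.45 A

After T₁: V = 240.00 × 2143/2421 = 212.44 V.
After T₂: V = 212.44 × 1190/484 = 522.32 V.
I_load = 522.32/464 = 1.1257 A, so P_out = 522.32 × 1.1257 = 587.98 W.
All ideal ⇒ P_in = P_out, so I_supply = 587.98/240 = 2.45 A.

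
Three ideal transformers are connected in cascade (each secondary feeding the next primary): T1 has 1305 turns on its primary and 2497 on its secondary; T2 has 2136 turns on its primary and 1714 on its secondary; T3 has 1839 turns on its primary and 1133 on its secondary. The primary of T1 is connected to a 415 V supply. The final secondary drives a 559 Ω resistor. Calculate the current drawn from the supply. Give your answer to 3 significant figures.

I_supply ≈ 0.664 A

After T1: V = 415.00 × 2497/1305 = 794.07 V.
After T2: V = 794.07 × 1714/2136 = 637.19 V.
After T3: V = 637.19 × 1133/1839 = 392.57 V.
I_load = 392.57/559 = 0.70227 A, so P_out = 392.57 × 0.70227 = 275.69 W.
All ideal ⇒ P_in = P_out, so I_supply = 275.69/415 = 0.664 A.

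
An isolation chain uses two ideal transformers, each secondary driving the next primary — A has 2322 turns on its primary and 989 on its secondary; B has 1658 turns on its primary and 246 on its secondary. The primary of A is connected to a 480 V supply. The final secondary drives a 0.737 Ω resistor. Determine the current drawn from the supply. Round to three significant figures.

Secondary of A: V = 480.00 × 989/2322 = 204.44 V.
Secondary of B: V = 204.44 × 246/1658 = 30.334 V.
I_load = 30.334/0.737 = 41.158 A, so P_out = 30.334 × 41.158 = 1248.5 W.
All ideal ⇒ P_in = P_out, so I_supply = 1248.5/480 = 2.60 A.

I_supply ≈ 2.60 A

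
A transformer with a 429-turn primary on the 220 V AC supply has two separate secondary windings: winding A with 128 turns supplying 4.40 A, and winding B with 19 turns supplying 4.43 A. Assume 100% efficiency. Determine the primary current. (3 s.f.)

V_A = 220 × 128/429 = 65.641 V; V_B = 220 × 19/429 = 9.7436 V.
P_out = V_A I_A + V_B I_B = 65.641×4.40 + 9.7436×4.43 = 288.82 + 43.164 = 331.98 W.
Ideal ⇒ P_in = P_out, so I_p = P_out/V_p = 331.98/220 = 1.51 A.

I_p ≈ 1.51 A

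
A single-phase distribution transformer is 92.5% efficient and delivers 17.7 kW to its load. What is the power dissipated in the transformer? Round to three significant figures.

P_in = P_out/η = 17700/0.925 = 19135.1 W.
P_loss = P_in − P_out = 19135.1 − 17700 = 1440 W.

P_loss ≈ 1440 W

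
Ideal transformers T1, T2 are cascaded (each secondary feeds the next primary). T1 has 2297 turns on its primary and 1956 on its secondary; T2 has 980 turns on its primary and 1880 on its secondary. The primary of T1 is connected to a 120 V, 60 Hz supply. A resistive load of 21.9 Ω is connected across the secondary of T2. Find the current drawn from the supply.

I_supply ≈ 14.6 A

After T1: V = 120.00 × 1956/2297 = 102.19 V.
After T2: V = 102.19 × 1880/980 = 196.03 V.
I_load = 196.03/21.9 = 8.9511 A, so P_out = 196.03 × 8.9511 = 1754.7 W.
All ideal ⇒ P_in = P_out, so I_supply = 1754.7/120 = 14.6 A.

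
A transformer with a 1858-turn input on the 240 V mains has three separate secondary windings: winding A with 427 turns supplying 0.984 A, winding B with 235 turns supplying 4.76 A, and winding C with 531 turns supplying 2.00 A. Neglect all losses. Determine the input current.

I_in ≈ 1.40 A

V_A = 240 × 427/1858 = 55.156 V; V_B = 240 × 235/1858 = 30.355 V; V_C = 240 × 531/1858 = 68.590 V.
P_out = V_A I_A + V_B I_B + V_C I_C = 55.156×0.984 + 30.355×4.76 + 68.590×2.00 = 54.274 + 144.49 + 137.18 = 335.94 W.
Ideal ⇒ P_in = P_out, so I_in = P_out/V_in = 335.94/240 = 1.40 A.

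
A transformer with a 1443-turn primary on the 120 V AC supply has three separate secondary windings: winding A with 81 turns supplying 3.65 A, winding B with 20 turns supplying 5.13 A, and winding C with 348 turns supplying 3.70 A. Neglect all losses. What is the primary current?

V_A = 120 × 81/1443 = 6.7360 V; V_B = 120 × 20/1443 = 1.6632 V; V_C = 120 × 348/1443 = 28.940 V.
P_out = V_A I_A + V_B I_B + V_C I_C = 6.7360×3.65 + 1.6632×5.13 + 28.940×3.70 = 24.586 + 8.5322 + 107.08 = 140.20 W.
Ideal ⇒ P_in = P_out, so I_p = P_out/V_p = 140.20/120 = 1.17 A.

I_p ≈ 1.17 A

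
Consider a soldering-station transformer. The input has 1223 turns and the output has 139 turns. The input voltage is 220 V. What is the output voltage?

V_out/V_in = N_out/N_in, so V_out = 220 × 139/1223 = 25.0 V.

V_out ≈ 25.0 V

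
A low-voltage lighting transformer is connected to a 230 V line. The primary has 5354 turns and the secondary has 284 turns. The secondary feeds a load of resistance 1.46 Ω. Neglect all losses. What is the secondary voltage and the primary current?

V_s = V_p × N_s/N_p = 230 × 284/5354 = 12.200 V.
I_s = V_s/R = 12.200/1.46 = 8.3563 A.
I_p = I_s × N_s/N_p = 8.3563 × 284/5354 = 0.443 A.

V_s ≈ 12.2 V, I_p ≈ 0.443 A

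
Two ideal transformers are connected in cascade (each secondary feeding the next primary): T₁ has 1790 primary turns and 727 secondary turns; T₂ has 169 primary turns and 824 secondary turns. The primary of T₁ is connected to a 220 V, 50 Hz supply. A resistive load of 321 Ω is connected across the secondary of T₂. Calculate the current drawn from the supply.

Secondary of T₁: V = 220.00 × 727/1790 = 89.352 V.
Secondary of T₂: V = 89.352 × 824/169 = 435.66 V.
I_load = 435.66/321 = 1.3572 A, so P_out = 435.66 × 1.3572 = 591.27 W.
All ideal ⇒ P_in = P_out, so I_supply = 591.27/220 = 2.69 A.

I_supply ≈ 2.69 A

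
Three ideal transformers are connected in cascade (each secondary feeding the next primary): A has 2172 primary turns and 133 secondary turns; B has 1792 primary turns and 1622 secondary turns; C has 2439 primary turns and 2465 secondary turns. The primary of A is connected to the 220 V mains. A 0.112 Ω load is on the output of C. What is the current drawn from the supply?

Secondary of A: V = 220.00 × 133/2172 = 13.471 V.
Secondary of B: V = 13.471 × 1622/1792 = 12.193 V.
Secondary of C: V = 12.193 × 2465/2439 = 12.323 V.
I_load = 12.323/0.112 = 110.03 A, so P_out = 12.323 × 110.03 = 1356.0 W.
All ideal ⇒ P_in = P_out, so I_supply = 1356.0/220 = 6.16 A.

I_supply ≈ 6.16 A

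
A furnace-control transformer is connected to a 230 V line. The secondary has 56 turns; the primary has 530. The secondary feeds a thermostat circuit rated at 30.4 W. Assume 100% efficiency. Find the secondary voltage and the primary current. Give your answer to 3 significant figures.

V_s ≈ 24.3 V, I_p ≈ 0.132 A

V_s = V_p × N_s/N_p = 230 × 56/530 = 24.302 V.
I_s = P/V_s = 30.4/24.302 = 1.2509 A.
I_p = I_s × N_s/N_p = 1.2509 × 56/530 = 0.132 A.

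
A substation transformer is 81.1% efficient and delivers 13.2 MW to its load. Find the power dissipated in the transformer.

P_in = P_out/η = 1.32×10^7/0.811 = 1.62762×10^7 W.
P_loss = P_in − P_out = 1.62762×10^7 − 1.32×10^7 = 3.08×10^6 W.

P_loss ≈ 3.08×10^6 W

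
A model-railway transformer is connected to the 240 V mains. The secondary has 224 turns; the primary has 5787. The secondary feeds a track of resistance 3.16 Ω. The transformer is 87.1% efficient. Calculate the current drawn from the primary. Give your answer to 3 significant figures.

I_p ≈ 0.131 A

V_s = 240 × 224/5787 = 9.2898 V.
I_s = V_s/R = 9.2898/3.16 = 2.9398 A.
P_out = V_s I_s = 9.2898 × 2.9398 = 27.310 W.
P_in = P_out/η = 27.310/0.871 = 31.355 W.
I_p = P_in/V_p = 31.355/240 = 0.131 A.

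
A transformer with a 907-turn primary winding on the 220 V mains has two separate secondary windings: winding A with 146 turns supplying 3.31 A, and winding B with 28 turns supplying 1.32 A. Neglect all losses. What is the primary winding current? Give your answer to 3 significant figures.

V_A = 220 × 146/907 = 35.413 V; V_B = 220 × 28/907 = 6.7916 V.
P_out = V_A I_A + V_B I_B = 35.413×3.31 + 6.7916×1.32 = 117.22 + 8.9649 = 126.18 W.
Ideal ⇒ P_in = P_out, so I_p = P_out/V_p = 126.18/220 = 0.574 A.

I_p ≈ 0.574 A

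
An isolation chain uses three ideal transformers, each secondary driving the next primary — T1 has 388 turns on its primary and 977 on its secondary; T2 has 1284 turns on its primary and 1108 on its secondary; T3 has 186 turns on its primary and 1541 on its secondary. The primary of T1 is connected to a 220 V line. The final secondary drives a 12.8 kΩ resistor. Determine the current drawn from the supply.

I_supply ≈ 5.57 A

After T1: V = 220.00 × 977/388 = 553.97 V.
After T2: V = 553.97 × 1108/1284 = 478.04 V.
After T3: V = 478.04 × 1541/186 = 3960.5 V.
I_load = 3960.5/12800 = 0.30941 A, so P_out = 3960.5 × 0.30941 = 1225.4 W.
All ideal ⇒ P_in = P_out, so I_supply = 1225.4/220 = 5.57 A.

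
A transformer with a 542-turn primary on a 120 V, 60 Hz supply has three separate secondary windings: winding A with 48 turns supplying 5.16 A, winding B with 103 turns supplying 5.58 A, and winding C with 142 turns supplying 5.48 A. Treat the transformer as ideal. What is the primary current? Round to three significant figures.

V_A = 120 × 48/542 = 10.627 V; V_B = 120 × 103/542 = 22.804 V; V_C = 120 × 142/542 = 31.439 V.
P_out = V_A I_A + V_B I_B + V_C I_C = 10.627×5.16 + 22.804×5.58 + 31.439×5.48 = 54.837 + 127.25 + 172.29 = 354.37 W.
Ideal ⇒ P_in = P_out, so I_p = P_out/V_p = 354.37/120 = 2.95 A.

I_p ≈ 2.95 A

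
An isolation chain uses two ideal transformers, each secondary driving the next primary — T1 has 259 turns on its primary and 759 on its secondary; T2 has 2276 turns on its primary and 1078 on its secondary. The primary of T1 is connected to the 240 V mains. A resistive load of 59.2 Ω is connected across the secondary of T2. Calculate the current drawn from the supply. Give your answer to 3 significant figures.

I_supply ≈ 7.81 A

Secondary of T1: V = 240.00 × 759/259 = 703.32 V.
Secondary of T2: V = 703.32 × 1078/2276 = 333.12 V.
I_load = 333.12/59.2 = 5.6270 A, so P_out = 333.12 × 5.6270 = 1874.5 W.
All ideal ⇒ P_in = P_out, so I_supply = 1874.5/240 = 7.81 A.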